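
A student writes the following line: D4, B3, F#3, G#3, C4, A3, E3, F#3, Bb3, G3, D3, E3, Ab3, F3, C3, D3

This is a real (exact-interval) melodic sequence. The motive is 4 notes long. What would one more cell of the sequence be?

Taking 4-note groups, the heads are D4, C4, Bb3, Ab3: the pattern moves down a 2nd.
From Gb3 the exact shape gives Gb3 Eb3 Bb2 C3.

Gb3 Eb3 Bb2 C3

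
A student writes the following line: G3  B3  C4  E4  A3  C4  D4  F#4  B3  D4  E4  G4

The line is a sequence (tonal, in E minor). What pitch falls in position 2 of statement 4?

E4

The unit is 4 notes. Position-2 pitches of the 3 shown cells: B3, C4, D4.
One more up a 2nd gives E4.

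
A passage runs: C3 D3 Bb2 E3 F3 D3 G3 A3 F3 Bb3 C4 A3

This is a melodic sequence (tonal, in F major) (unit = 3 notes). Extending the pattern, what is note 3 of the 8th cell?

The unit is 3 notes. Position-3 pitches of the 4 shown cells: Bb2, D3, F3, A3.
Extending up a 3rd: C4 → E4 → G4 → Bb4.

Bb4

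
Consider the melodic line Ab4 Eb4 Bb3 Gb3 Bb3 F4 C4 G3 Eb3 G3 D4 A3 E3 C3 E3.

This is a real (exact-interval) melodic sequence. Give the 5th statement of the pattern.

Taking 5-note groups, the heads are Ab4, F4, D4: the pattern moves down a 3rd.
Extending down a 3rd: B3 → G#3.
Statement 5 starts on G#3 and keeps the same exact contour: G#3 D#3 A#2 F#2 A#2.

G#3 D#3 A#2 F#2 A#2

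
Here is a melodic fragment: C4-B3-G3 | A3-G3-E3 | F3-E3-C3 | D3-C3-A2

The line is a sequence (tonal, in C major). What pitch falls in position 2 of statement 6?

Grouping in 3s, the 2nd note of each cell is B3, G3, E3, C3.
Each moves down a 3rd. Continuing: A2 → F2.

F2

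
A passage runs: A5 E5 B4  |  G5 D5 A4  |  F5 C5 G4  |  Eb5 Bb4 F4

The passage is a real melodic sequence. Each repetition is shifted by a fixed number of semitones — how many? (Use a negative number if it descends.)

The 3-note cells begin on A5, G5, F5, Eb5 — each down a 2nd from the last.
A5 to G5 spans -2 semitones.

-2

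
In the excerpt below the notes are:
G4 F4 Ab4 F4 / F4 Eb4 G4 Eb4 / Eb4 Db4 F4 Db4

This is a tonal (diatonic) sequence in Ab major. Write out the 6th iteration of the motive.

Taking 4-note groups, the heads are G4, F4, Eb4: the pattern moves down a 2nd.
Carrying on: Db4 → C4 → Bb3.
So cell 6 is Bb3 Ab3 C4 Ab3.

Bb3 Ab3 C4 Ab3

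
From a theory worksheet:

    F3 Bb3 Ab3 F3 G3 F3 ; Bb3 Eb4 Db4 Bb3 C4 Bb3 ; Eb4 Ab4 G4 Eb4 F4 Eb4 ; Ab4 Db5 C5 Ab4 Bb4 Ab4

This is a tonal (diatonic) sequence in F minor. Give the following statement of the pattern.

Unit = 6 notes; the statements start on F3, Bb3, Eb4, Ab4, moving up a 4th each time.
Statement 5 starts on Db5 and keeps the same diatonic contour: Db5 G5 F5 Db5 Eb5 Db5.

Db5 G5 F5 Db5 Eb5 Db5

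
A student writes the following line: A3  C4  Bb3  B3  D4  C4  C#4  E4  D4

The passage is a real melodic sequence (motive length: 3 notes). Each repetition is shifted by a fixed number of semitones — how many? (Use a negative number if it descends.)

2

Taking 3-note groups, the heads are A3, B3, C#4: the pattern moves up a 2nd.
Counting half-steps from A3 to B3: 2.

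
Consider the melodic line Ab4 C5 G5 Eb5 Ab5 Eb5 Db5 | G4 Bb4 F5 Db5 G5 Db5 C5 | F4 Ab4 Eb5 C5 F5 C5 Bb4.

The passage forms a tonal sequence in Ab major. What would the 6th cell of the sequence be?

Taking 7-note groups, the heads are Ab4, G4, F4: the pattern moves down a 2nd.
Extending down a 2nd: Eb4 → Db4 → C4.
From C4 the diatonic shape gives C4 Eb4 Bb4 G4 C5 G4 F4.

C4 Eb4 Bb4 G4 C5 G4 F4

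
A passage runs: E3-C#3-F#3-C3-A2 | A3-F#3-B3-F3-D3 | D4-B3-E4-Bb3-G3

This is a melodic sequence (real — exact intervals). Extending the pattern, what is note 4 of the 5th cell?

Grouping in 5s, the 4th note of each cell is C3, F3, Bb3.
Carrying that up a 4th forward: Eb4 → Ab4.

Ab4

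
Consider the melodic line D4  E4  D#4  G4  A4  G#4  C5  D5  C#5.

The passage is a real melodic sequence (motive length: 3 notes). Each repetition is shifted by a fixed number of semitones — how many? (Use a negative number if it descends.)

The 3-note cells begin on D4, G4, C5 — each up a 4th from the last.
D4→G4 is 67 − 62 = 5 semitones.

5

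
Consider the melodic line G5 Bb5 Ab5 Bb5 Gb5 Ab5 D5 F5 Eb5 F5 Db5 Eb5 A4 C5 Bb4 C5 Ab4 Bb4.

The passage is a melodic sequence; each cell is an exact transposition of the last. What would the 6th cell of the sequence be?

With a 6-note motive the entries are G5, D5, A4, each down a 4th from the previous.
Carrying on: E4 → B3 → F#3.
Statement 6 starts on F#3 and keeps the same exact contour: F#3 A3 G3 A3 F3 G3.

F#3 A3 G3 A3 F3 G3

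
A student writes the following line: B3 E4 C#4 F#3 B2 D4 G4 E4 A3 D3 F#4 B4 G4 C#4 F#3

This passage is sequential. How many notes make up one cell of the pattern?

5

Try groups of 5 (3 cells in 15 notes):
B3 E4 C#4 F#3 B2 | D4 G4 E4 A3 D3 | F#4 B4 G4 C#4 F#3
That's a consistent up a 3rd shift per cell, and no other grouping gives one.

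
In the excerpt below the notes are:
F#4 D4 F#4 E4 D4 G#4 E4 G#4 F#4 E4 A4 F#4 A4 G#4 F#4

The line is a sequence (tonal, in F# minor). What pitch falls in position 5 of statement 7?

The unit is 5 notes. Position-5 pitches of the 3 shown cells: D4, E4, F#4.
Carrying that up a 2nd forward: G#4 → A4 → B4 → C#5.

C#5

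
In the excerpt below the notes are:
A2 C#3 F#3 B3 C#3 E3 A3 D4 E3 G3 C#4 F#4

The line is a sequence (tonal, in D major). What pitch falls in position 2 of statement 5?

The unit is 4 notes. Position-2 pitches of the 3 shown cells: C#3, E3, G3.
Carrying that up a 3rd forward: B3 → D4.

D4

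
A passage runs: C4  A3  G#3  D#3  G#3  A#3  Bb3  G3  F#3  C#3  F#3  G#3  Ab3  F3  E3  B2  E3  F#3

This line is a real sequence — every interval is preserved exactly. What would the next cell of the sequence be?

Unit = 6 notes; the statements start on C4, Bb3, Ab3, moving down a 2nd each time.
Statement 4 starts on Gb3 and keeps the same exact contour: Gb3 Eb3 D3 A2 D3 E3.

Gb3 Eb3 D3 A2 D3 E3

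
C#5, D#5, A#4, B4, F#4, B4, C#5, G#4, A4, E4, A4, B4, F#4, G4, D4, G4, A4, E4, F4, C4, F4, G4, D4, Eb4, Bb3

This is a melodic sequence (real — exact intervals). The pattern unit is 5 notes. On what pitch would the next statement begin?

With a 5-note motive the entries are C#5, B4, A4, G4, F4, each down a 2nd from the previous.
One more step down a 2nd gives Eb4.

Eb4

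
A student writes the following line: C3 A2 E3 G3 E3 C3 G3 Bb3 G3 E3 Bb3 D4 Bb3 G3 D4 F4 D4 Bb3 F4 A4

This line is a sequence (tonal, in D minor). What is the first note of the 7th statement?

A4

The 4-note cells begin on C3, E3, G3, Bb3, D4 — each up a 3rd from the last.
Continuing: F4 → A4. Statement 7 starts on A4.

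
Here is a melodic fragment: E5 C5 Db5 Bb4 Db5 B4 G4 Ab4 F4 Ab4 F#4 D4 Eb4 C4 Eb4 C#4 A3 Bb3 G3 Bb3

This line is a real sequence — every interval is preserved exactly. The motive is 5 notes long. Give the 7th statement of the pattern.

A#2 F#2 G2 E2 G2

Taking 5-note groups, the heads are E5, B4, F#4, C#4: the pattern moves down a 4th.
Extending down a 4th: G#3 → D#3 → A#2.
So cell 7 is A#2 F#2 G2 E2 G2.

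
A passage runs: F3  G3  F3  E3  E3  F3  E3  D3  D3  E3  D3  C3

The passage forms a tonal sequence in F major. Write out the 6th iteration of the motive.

Taking 4-note groups, the heads are F3, E3, D3: the pattern moves down a 2nd.
Continuing the starts: C3 → Bb2 → A2.
From A2 the diatonic shape gives A2 Bb2 A2 G2.

A2 Bb2 A2 G2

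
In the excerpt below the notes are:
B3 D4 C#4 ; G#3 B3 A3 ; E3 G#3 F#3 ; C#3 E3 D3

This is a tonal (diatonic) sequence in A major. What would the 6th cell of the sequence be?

F#2 A2 G#2

Unit = 3 notes; the statements start on B3, G#3, E3, C#3, moving down a 3rd each time.
Extending down a 3rd: A2 → F#2.
Statement 6 starts on F#2 and keeps the same diatonic contour: F#2 A2 G#2.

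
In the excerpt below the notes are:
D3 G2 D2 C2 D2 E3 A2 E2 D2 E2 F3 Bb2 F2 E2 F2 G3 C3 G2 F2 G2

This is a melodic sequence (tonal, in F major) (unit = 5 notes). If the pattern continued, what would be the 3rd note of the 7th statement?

C3

The unit is 5 notes. Position-3 pitches of the 4 shown cells: D2, E2, F2, G2.
Extending up a 2nd: A2 → Bb2 → C3.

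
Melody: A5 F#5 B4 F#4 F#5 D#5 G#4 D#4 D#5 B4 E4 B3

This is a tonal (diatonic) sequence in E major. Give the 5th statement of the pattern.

G#4 E4 A3 E3

Taking 4-note groups, the heads are A5, F#5, D#5: the pattern moves down a 3rd.
Extending down a 3rd: B4 → G#4.
So cell 5 is G#4 E4 A3 E3.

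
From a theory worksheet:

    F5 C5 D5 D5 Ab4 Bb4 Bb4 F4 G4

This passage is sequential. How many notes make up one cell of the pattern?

Try groups of 3 (3 cells in 9 notes):
F5 C5 D5 | D5 Ab4 Bb4 | Bb4 F4 G4
That's a consistent down a 3rd shift per cell, and no other grouping gives one.

3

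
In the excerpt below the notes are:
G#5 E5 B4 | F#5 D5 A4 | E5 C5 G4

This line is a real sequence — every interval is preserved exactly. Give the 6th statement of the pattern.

Bb4 Gb4 Db4

Unit = 3 notes; the statements start on G#5, F#5, E5, moving down a 2nd each time.
Continuing the starts: D5 → C5 → Bb4.
Statement 6 starts on Bb4 and keeps the same exact contour: Bb4 Gb4 Db4.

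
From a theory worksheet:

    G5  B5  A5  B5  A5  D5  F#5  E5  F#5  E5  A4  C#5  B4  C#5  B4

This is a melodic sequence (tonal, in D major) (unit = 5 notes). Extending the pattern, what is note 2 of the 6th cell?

A3

Grouping in 5s, the 2nd note of each cell is B5, F#5, C#5.
Each moves down a 4th. Continuing: G4 → D4 → A3.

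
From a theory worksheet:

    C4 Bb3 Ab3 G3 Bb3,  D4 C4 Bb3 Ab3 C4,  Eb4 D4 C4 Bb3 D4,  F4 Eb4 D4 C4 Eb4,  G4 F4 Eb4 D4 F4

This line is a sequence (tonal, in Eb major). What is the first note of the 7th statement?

Bb4

The 5-note cells begin on C4, D4, Eb4, F4, G4 — each up a 2nd from the last.
Extending the heads up a 2nd: Ab4 → Bb4.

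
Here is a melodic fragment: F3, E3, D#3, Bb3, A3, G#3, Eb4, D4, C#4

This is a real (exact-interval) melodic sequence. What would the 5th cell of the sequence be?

The 3-note cells begin on F3, Bb3, Eb4 — each up a 4th from the last.
Continuing the starts: Ab4 → Db5.
From Db5 the exact shape gives Db5 C5 B4.

Db5 C5 B4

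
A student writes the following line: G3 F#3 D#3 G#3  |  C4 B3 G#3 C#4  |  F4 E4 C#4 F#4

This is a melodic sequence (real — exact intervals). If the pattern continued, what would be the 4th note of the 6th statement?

With 4-note cells, note 4 of each statement runs G#3, C#4, F#4.
Each moves up a 4th. Continuing: B4 → E5 → A5.

A5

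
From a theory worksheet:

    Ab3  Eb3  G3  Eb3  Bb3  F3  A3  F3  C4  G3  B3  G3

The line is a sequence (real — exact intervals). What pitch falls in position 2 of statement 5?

Grouping in 4s, the 2nd note of each cell is Eb3, F3, G3.
Each moves up a 2nd. Continuing: A3 → B3.

B3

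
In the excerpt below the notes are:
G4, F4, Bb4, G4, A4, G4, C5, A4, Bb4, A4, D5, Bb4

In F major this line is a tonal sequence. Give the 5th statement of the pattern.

D5 C5 F5 D5

The 4-note cells begin on G4, A4, Bb4 — each up a 2nd from the last.
Carrying on: C5 → D5.
From D5 the diatonic shape gives D5 C5 F5 D5.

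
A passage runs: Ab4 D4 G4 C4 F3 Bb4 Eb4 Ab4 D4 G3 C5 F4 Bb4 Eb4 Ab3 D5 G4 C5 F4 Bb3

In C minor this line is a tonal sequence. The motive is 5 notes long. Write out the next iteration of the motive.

With a 5-note motive the entries are Ab4, Bb4, C5, D5, each up a 2nd from the previous.
So cell 5 is Eb5 Ab4 D5 G4 C4.

Eb5 Ab4 D5 G4 C4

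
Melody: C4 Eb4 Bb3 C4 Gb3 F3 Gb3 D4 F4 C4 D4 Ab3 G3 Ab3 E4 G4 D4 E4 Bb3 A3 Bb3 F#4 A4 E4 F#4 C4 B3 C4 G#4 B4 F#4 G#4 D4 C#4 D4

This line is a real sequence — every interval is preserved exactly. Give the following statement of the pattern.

A#4 C#5 G#4 A#4 E4 D#4 E4

Unit = 7 notes; the statements start on C4, D4, E4, F#4, G#4, moving up a 2nd each time.
From A#4 the exact shape gives A#4 C#5 G#4 A#4 E4 D#4 E4.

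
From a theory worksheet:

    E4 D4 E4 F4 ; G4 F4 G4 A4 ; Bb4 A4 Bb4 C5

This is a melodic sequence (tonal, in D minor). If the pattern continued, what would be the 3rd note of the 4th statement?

D5

Grouping in 4s, the 3rd note of each cell is E4, G4, Bb4.
From Bb4, up a 3rd gives D5.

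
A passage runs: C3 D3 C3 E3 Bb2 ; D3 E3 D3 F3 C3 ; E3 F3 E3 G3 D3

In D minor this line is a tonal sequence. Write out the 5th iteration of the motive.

G3 A3 G3 Bb3 F3

The 5-note cells begin on C3, D3, E3 — each up a 2nd from the last.
Continuing the starts: F3 → G3.
So cell 5 is G3 A3 G3 Bb3 F3.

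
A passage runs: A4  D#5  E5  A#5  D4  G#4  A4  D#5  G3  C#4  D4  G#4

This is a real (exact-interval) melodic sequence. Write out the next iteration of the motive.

Unit = 4 notes; the statements start on A4, D4, G3, moving down a 5th each time.
So cell 4 is C3 F#3 G3 C#4.

C3 F#3 G3 C#4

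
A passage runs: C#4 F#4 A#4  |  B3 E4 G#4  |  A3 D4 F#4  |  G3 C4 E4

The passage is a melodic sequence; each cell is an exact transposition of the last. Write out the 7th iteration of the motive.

Unit = 3 notes; the statements start on C#4, B3, A3, G3, moving down a 2nd each time.
Carrying on: F3 → Eb3 → Db3.
So cell 7 is Db3 Gb3 Bb3.

Db3 Gb3 Bb3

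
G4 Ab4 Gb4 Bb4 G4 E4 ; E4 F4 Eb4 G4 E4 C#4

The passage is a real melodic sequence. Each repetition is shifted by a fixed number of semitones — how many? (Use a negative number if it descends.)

With a 6-note motive the entries are G4, E4, each down a 3rd from the previous.
G4 to E4 spans -3 semitones.

-3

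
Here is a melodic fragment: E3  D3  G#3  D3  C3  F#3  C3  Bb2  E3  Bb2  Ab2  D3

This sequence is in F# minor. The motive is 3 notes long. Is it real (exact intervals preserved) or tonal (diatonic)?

real

Each cell has the same semitone pattern (-2, 6) — intervals are preserved exactly.
And C3 lies outside F# minor, so the sequence is real rather than tonal.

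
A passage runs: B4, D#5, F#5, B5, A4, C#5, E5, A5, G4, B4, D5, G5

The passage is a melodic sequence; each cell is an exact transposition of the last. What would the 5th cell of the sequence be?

Eb4 G4 Bb4 Eb5

Unit = 4 notes; the statements start on B4, A4, G4, moving down a 2nd each time.
Extending down a 2nd: F4 → Eb4.
Statement 5 starts on Eb4 and keeps the same exact contour: Eb4 G4 Bb4 Eb5.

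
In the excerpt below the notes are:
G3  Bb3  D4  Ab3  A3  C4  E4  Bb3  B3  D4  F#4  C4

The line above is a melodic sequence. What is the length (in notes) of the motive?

4

12 notes total. Splitting into 3 groups of 4:
G3 Bb3 D4 Ab3 | A3 C4 E4 Bb3 | B3 D4 F#4 C4
That's a consistent up a 2nd shift per cell, and no other grouping gives one.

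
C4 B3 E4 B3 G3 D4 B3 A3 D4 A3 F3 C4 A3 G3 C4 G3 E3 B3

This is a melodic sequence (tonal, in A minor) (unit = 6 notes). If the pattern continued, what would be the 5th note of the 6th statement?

B2

Grouping in 6s, the 5th note of each cell is G3, F3, E3.
Carrying that down a 2nd forward: D3 → C3 → B2.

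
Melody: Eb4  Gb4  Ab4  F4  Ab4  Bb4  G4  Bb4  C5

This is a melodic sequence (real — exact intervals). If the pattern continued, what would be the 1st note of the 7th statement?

D#5

The unit is 3 notes. Position-1 pitches of the 3 shown cells: Eb4, F4, G4.
Each moves up a 2nd. Continuing: A4 → B4 → C#5 → D#5.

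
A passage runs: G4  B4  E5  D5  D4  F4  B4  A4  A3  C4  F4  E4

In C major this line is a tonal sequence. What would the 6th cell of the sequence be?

F2 A2 D3 C3

Unit = 4 notes; the statements start on G4, D4, A3, moving down a 4th each time.
Continuing the starts: E3 → B2 → F2.
From F2 the diatonic shape gives F2 A2 D3 C3.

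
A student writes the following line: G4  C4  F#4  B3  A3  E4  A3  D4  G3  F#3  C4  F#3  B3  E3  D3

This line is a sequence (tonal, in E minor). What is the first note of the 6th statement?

D3

The 5-note cells begin on G4, E4, C4 — each down a 3rd from the last.
Continuing: A3 → F#3 → D3. Statement 6 starts on D3.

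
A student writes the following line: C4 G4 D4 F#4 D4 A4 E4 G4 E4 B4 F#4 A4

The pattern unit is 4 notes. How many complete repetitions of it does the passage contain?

12 notes in groups of 4 gives 12/4 = 3 statements.
Starts: C4, D4, E4 — each up a 2nd.

3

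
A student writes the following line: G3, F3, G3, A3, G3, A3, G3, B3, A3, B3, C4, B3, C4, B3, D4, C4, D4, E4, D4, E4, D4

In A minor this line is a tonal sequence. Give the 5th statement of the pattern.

Unit = 7 notes; the statements start on G3, B3, D4, moving up a 3rd each time.
Carrying on: F4 → A4.
Statement 5 starts on A4 and keeps the same diatonic contour: A4 G4 A4 B4 A4 B4 A4.

A4 G4 A4 B4 A4 B4 A4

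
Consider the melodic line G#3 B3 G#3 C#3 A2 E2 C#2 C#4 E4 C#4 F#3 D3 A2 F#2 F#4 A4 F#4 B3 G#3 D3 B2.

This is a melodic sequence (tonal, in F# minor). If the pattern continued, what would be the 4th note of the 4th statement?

E4

The unit is 7 notes. Position-4 pitches of the 3 shown cells: C#3, F#3, B3.
One more up a 4th gives E4.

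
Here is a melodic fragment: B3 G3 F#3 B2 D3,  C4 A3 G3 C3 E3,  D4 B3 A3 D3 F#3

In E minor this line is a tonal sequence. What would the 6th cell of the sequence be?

The 5-note cells begin on B3, C4, D4 — each up a 2nd from the last.
Carrying on: E4 → F#4 → G4.
Statement 6 starts on G4 and keeps the same diatonic contour: G4 E4 D4 G3 B3.

G4 E4 D4 G3 B3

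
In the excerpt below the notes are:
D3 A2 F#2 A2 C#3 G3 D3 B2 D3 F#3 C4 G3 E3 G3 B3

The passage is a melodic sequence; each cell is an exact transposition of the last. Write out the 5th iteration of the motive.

The 5-note cells begin on D3, G3, C4 — each up a 4th from the last.
Carrying on: F4 → Bb4.
So cell 5 is Bb4 F4 D4 F4 A4.

Bb4 F4 D4 F4 A4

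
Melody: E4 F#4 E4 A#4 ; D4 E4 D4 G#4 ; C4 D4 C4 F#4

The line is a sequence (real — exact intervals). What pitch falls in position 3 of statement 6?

Gb3

Grouping in 4s, the 3rd note of each cell is E4, D4, C4.
Each moves down a 2nd. Continuing: Bb3 → Ab3 → Gb3.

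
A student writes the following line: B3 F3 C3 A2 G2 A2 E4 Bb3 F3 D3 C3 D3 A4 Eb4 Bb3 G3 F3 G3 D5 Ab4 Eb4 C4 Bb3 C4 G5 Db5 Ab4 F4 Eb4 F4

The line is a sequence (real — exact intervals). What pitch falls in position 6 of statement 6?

The unit is 6 notes. Position-6 pitches of the 5 shown cells: A2, D3, G3, C4, F4.
Each moves up a 4th; the next is Bb4.

Bb4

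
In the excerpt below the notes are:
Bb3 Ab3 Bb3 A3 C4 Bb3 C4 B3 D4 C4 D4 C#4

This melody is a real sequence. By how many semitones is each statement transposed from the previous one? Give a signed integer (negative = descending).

With a 4-note motive the entries are Bb3, C4, D4, each up a 2nd from the previous.
Bb3 to C4 spans +2 semitones.

2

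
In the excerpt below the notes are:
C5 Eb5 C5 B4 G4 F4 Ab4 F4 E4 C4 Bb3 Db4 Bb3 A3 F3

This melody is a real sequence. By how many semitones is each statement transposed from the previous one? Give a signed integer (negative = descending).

Taking 5-note groups, the heads are C5, F4, Bb3: the pattern moves down a 5th.
C5 to F4 spans -7 semitones.

-7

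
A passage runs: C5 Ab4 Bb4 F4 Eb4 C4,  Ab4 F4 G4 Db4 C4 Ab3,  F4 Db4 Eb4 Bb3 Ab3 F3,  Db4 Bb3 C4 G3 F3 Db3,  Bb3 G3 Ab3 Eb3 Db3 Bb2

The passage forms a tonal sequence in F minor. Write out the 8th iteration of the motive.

Unit = 6 notes; the statements start on C5, Ab4, F4, Db4, Bb3, moving down a 3rd each time.
Continuing the starts: G3 → Eb3 → C3.
Statement 8 starts on C3 and keeps the same diatonic contour: C3 Ab2 Bb2 F2 Eb2 C2.

C3 Ab2 Bb2 F2 Eb2 C2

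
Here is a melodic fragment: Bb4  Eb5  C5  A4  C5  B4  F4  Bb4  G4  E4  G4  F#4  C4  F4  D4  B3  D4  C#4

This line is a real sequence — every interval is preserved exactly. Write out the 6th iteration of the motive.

With a 6-note motive the entries are Bb4, F4, C4, each down a 4th from the previous.
Extending down a 4th: G3 → D3 → A2.
So cell 6 is A2 D3 B2 G#2 B2 A#2.

A2 D3 B2 G#2 B2 A#2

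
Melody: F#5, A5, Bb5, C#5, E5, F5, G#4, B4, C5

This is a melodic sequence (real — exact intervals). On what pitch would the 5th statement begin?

The 3-note cells begin on F#5, C#5, G#4 — each down a 4th from the last.
Continuing: D#4 → A#3. Statement 5 starts on A#3.

A#3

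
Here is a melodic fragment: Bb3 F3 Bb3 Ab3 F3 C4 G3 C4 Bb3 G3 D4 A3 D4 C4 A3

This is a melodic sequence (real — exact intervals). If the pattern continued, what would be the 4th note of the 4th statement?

D4

Grouping in 5s, the 4th note of each cell is Ab3, Bb3, C4.
One more up a 2nd gives D4.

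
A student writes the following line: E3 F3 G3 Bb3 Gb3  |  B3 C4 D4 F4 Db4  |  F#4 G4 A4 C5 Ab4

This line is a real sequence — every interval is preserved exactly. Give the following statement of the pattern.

C#5 D5 E5 G5 Eb5

Taking 5-note groups, the heads are E3, B3, F#4: the pattern moves up a 5th.
From C#5 the exact shape gives C#5 D5 E5 G5 Eb5.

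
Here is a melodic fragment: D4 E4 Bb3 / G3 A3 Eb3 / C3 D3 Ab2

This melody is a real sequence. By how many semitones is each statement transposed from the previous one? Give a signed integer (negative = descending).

The 3-note cells begin on D4, G3, C3 — each down a 5th from the last.
Counting half-steps from D4 to G3: -7.

-7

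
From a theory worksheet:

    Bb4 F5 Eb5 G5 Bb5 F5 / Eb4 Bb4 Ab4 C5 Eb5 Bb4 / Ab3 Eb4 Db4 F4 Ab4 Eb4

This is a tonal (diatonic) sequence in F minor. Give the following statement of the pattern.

Db3 Ab3 G3 Bb3 Db4 Ab3

Taking 6-note groups, the heads are Bb4, Eb4, Ab3: the pattern moves down a 5th.
Statement 4 starts on Db3 and keeps the same diatonic contour: Db3 Ab3 G3 Bb3 Db4 Ab3.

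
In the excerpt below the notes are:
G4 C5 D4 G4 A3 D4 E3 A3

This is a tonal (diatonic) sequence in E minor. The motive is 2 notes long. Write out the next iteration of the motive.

With a 2-note motive the entries are G4, D4, A3, E3, each down a 4th from the previous.
From B2 the diatonic shape gives B2 E3.

B2 E3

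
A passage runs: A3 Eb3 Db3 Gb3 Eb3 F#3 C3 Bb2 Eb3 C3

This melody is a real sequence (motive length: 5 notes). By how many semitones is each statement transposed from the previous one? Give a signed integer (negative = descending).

The 5-note cells begin on A3, F#3 — each down a 3rd from the last.
A3 to F#3 spans -3 semitones.

-3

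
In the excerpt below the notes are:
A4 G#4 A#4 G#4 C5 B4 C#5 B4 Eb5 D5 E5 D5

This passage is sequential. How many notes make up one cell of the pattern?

4

There are 12 notes; a 4-note unit gives 3 cells:
A4 G#4 A#4 G#4 | C5 B4 C#5 B4 | Eb5 D5 E5 D5
Each cell is the previous one up a 3rd — so the unit is 4 notes.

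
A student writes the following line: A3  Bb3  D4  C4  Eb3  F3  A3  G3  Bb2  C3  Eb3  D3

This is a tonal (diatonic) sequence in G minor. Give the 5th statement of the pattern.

C2 D2 F2 Eb2

Unit = 4 notes; the statements start on A3, Eb3, Bb2, moving down a 4th each time.
Extending down a 4th: F2 → C2.
From C2 the diatonic shape gives C2 D2 F2 Eb2.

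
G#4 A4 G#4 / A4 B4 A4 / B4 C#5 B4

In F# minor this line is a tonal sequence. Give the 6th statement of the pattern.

E5 F#5 E5

Unit = 3 notes; the statements start on G#4, A4, B4, moving up a 2nd each time.
Carrying on: C#5 → D5 → E5.
Statement 6 starts on E5 and keeps the same diatonic contour: E5 F#5 E5.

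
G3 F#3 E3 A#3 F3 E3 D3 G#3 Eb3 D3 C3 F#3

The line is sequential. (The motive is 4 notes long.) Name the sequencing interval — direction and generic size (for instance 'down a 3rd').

Unit = 4 notes; the statements start on G3, F3, Eb3, moving down a 2nd each time.
G3 to F3 is down a 2nd.

down a 2nd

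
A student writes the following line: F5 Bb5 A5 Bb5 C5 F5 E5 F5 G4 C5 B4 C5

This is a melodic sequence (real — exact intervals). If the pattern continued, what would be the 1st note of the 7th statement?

With 4-note cells, note 1 of each statement runs F5, C5, G4.
Extending down a 4th: D4 → A3 → E3 → B2.

B2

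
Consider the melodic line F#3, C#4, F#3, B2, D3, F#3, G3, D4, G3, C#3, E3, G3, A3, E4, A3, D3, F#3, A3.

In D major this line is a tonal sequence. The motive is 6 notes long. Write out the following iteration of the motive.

Unit = 6 notes; the statements start on F#3, G3, A3, moving up a 2nd each time.
From B3 the diatonic shape gives B3 F#4 B3 E3 G3 B3.

B3 F#4 B3 E3 G3 B3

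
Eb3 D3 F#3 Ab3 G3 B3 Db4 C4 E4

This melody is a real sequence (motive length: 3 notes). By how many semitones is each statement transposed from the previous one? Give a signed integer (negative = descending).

5

With a 3-note motive the entries are Eb3, Ab3, Db4, each up a 4th from the previous.
Eb3 to Ab3 spans +5 semitones.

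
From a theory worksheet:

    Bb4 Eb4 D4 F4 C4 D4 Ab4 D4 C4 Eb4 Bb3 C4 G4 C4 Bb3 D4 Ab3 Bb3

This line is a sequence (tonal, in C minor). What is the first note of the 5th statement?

Taking 6-note groups, the heads are Bb4, Ab4, G4: the pattern moves down a 2nd.
Extending the heads down a 2nd: F4 → Eb4.

Eb4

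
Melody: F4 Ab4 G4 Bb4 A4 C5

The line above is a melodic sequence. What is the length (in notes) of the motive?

Try groups of 2 (3 cells in 6 notes):
F4 Ab4 | G4 Bb4 | A4 C5
That's a consistent up a 2nd shift per cell, and no other grouping gives one.

2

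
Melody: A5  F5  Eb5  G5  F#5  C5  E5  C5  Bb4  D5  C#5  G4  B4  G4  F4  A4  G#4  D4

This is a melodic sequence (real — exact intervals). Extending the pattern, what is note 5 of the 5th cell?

A#3

With 6-note cells, note 5 of each statement runs F#5, C#5, G#4.
Each moves down a 4th. Continuing: D#4 → A#3.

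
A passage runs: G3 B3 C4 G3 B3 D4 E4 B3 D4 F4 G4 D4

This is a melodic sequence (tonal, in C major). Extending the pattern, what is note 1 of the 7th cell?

The unit is 4 notes. Position-1 pitches of the 3 shown cells: G3, B3, D4.
Extending up a 3rd: F4 → A4 → C5 → E5.

E5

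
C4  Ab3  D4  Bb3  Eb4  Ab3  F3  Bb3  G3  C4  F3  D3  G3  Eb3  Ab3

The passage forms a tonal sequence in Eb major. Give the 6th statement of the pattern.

The 5-note cells begin on C4, Ab3, F3 — each down a 3rd from the last.
Continuing the starts: D3 → Bb2 → G2.
From G2 the diatonic shape gives G2 Eb2 Ab2 F2 Bb2.

G2 Eb2 Ab2 F2 Bb2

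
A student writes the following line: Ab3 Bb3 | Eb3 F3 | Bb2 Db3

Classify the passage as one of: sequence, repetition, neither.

Note 2 of cell 3 is Db3; if this were a sequence it would be C3. No unit length gives a consistent transposition pattern.

neither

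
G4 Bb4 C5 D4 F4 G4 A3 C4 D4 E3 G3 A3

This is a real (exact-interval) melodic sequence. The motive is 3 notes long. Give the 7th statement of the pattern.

With a 3-note motive the entries are G4, D4, A3, E3, each down a 4th from the previous.
Extending down a 4th: B2 → F#2 → C#2.
From C#2 the exact shape gives C#2 E2 F#2.

C#2 E2 F#2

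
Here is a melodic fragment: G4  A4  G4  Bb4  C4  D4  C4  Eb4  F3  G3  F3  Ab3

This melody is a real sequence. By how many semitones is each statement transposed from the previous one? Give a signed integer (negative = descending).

Taking 4-note groups, the heads are G4, C4, F3: the pattern moves down a 5th.
G4 to C4 spans -7 semitones.

-7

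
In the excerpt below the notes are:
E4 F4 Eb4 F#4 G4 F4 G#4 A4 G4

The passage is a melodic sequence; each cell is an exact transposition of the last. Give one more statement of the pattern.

Unit = 3 notes; the statements start on E4, F#4, G#4, moving up a 2nd each time.
From A#4 the exact shape gives A#4 B4 A4.

A#4 B4 A4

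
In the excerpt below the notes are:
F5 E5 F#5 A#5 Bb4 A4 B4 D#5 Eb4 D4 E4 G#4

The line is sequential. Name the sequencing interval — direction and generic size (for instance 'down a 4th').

Unit = 4 notes; the statements start on F5, Bb4, Eb4, moving down a 5th each time.
F5 to Bb4 is down a 5th.

down a 5th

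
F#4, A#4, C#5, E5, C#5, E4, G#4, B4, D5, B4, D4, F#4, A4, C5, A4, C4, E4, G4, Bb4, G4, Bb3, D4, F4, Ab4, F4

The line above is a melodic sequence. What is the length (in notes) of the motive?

Try groups of 5 (5 cells in 25 notes):
F#4 A#4 C#5 E5 C#5 | E4 G#4 B4 D5 B4 | D4 F#4 A4 C5 A4 | C4 E4 G4 Bb4 G4 | Bb3 D4 F4 Ab4 F4
That's a consistent down a 2nd shift per cell, and no other grouping gives one.

5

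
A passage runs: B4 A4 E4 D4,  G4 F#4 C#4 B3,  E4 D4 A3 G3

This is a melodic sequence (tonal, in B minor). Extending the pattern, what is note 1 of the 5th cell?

Grouping in 4s, the 1st note of each cell is B4, G4, E4.
Each moves down a 3rd. Continuing: C#4 → A3.

A3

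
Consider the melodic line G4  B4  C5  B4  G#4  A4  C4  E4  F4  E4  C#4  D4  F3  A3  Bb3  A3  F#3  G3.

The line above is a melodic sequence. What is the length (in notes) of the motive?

6

18 notes total. Splitting into 3 groups of 6:
G4 B4 C5 B4 G#4 A4 | C4 E4 F4 E4 C#4 D4 | F3 A3 Bb3 A3 F#3 G3
That's a consistent down a 5th shift per cell, and no other grouping gives one.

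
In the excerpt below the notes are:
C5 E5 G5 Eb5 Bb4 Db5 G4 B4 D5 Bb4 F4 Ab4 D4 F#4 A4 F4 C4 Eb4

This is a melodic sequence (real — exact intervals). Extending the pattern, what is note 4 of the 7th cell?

Grouping in 6s, the 4th note of each cell is Eb5, Bb4, F4.
Extending down a 4th: C4 → G3 → D3 → A2.

A2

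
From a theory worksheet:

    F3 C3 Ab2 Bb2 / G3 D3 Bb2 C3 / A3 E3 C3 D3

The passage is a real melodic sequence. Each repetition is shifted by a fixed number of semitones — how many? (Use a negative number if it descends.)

2

With a 4-note motive the entries are F3, G3, A3, each up a 2nd from the previous.
F3 to G3 spans +2 semitones.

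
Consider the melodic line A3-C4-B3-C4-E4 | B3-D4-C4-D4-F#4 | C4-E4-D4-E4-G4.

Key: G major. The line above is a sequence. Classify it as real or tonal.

Every note is diatonic to G major.
Cell 1 has -1 semitones from note 2 to 3, but cell 2 has -2 — the interval quality changes while the contour stays the same, which is the hallmark of a tonal sequence.

tonal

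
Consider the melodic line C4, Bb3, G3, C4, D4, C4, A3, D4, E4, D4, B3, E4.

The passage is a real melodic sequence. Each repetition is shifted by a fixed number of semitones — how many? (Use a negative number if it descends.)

Taking 4-note groups, the heads are C4, D4, E4: the pattern moves up a 2nd.
Counting half-steps from C4 to D4: 2.

2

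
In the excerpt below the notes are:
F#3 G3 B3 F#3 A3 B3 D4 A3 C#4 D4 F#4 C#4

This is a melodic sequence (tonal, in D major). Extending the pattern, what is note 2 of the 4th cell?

Grouping in 4s, the 2nd note of each cell is G3, B3, D4.
One more up a 3rd gives F#4.

F#4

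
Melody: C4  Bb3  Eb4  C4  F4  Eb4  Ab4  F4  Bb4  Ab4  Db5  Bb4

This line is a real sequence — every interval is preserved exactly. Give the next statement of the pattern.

The 4-note cells begin on C4, F4, Bb4 — each up a 4th from the last.
Statement 4 starts on Eb5 and keeps the same exact contour: Eb5 Db5 Gb5 Eb5.

Eb5 Db5 Gb5 Eb5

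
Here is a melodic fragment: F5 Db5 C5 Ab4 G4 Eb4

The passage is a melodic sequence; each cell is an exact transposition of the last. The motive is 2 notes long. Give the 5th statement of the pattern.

Unit = 2 notes; the statements start on F5, C5, G4, moving down a 4th each time.
Carrying on: D4 → A3.
So cell 5 is A3 F3.

A3 F3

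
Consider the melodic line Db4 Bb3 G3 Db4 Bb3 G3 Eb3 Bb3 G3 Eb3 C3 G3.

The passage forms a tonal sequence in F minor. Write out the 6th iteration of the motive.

With a 4-note motive the entries are Db4, Bb3, G3, each down a 3rd from the previous.
Carrying on: Eb3 → C3 → Ab2.
So cell 6 is Ab2 F2 Db2 Ab2.

Ab2 F2 Db2 Ab2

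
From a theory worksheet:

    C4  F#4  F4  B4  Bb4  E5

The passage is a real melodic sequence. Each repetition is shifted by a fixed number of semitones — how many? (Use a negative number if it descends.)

5

Unit = 2 notes; the statements start on C4, F4, Bb4, moving up a 4th each time.
C4 to F4 spans +5 semitones.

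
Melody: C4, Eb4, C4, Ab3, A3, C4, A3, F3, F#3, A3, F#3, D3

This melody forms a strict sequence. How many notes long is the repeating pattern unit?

4

There are 12 notes; a 4-note unit gives 3 cells:
C4 Eb4 C4 Ab3 | A3 C4 A3 F3 | F#3 A3 F#3 D3
Every group is a transposition down a 3rd of the one before; no shorter unit works.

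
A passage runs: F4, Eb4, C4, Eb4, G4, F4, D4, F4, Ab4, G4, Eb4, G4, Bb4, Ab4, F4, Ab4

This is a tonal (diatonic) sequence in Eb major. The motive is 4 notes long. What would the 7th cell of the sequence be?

Eb5 D5 Bb4 D5

With a 4-note motive the entries are F4, G4, Ab4, Bb4, each up a 2nd from the previous.
Carrying on: C5 → D5 → Eb5.
Statement 7 starts on Eb5 and keeps the same diatonic contour: Eb5 D5 Bb4 D5.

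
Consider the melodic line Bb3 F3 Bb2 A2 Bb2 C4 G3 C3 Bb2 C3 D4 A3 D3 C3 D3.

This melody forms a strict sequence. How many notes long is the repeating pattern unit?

There are 15 notes; a 5-note unit gives 3 cells:
Bb3 F3 Bb2 A2 Bb2 | C4 G3 C3 Bb2 C3 | D4 A3 D3 C3 D3
Each cell is the previous one up a 2nd — so the unit is 5 notes.

5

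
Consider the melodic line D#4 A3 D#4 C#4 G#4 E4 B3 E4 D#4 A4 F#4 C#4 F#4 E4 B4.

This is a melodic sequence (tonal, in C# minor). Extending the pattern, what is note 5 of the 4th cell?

C#5

Grouping in 5s, the 5th note of each cell is G#4, A4, B4.
One more up a 2nd gives C#5.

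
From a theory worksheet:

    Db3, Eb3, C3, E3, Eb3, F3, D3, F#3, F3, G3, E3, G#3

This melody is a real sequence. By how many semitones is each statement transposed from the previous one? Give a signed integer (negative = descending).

With a 4-note motive the entries are Db3, Eb3, F3, each up a 2nd from the previous.
Db3→Eb3 is 51 − 49 = 2 semitones.

2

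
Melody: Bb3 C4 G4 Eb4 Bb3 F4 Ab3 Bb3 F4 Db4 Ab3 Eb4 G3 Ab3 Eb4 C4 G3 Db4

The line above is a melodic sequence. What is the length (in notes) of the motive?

6

Try groups of 6 (3 cells in 18 notes):
Bb3 C4 G4 Eb4 Bb3 F4 | Ab3 Bb3 F4 Db4 Ab3 Eb4 | G3 Ab3 Eb4 C4 G3 Db4
Each cell is the previous one down a 2nd — so the unit is 6 notes.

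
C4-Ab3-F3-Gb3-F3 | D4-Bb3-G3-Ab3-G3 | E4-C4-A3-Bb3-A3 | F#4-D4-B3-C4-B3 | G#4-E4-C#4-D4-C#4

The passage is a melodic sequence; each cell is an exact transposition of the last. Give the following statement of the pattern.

Taking 5-note groups, the heads are C4, D4, E4, F#4, G#4: the pattern moves up a 2nd.
From A#4 the exact shape gives A#4 F#4 D#4 E4 D#4.

A#4 F#4 D#4 E4 D#4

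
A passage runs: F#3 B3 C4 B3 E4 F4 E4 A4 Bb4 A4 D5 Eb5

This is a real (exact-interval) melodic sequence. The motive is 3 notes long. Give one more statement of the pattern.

Unit = 3 notes; the statements start on F#3, B3, E4, A4, moving up a 4th each time.
From D5 the exact shape gives D5 G5 Ab5.

D5 G5 Ab5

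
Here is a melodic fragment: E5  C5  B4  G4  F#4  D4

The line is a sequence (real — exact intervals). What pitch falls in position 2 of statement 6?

Grouping in 2s, the 2nd note of each cell is C5, G4, D4.
Each moves down a 4th. Continuing: A3 → E3 → B2.

B2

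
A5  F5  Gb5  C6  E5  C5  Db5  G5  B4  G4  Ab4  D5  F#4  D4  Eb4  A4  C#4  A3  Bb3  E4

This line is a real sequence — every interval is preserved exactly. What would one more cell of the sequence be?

G#3 E3 F3 B3

The 4-note cells begin on A5, E5, B4, F#4, C#4 — each down a 4th from the last.
So cell 6 is G#3 E3 F3 B3.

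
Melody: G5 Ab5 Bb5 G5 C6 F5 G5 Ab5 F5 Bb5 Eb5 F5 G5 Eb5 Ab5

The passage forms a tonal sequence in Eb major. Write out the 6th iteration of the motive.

Bb4 C5 D5 Bb4 Eb5

The 5-note cells begin on G5, F5, Eb5 — each down a 2nd from the last.
Extending down a 2nd: D5 → C5 → Bb4.
From Bb4 the diatonic shape gives Bb4 C5 D5 Bb4 Eb5.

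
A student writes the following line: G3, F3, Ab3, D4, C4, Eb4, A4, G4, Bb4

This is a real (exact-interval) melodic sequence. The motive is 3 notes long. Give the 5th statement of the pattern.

Taking 3-note groups, the heads are G3, D4, A4: the pattern moves up a 5th.
Continuing the starts: E5 → B5.
So cell 5 is B5 A5 C6.

B5 A5 C6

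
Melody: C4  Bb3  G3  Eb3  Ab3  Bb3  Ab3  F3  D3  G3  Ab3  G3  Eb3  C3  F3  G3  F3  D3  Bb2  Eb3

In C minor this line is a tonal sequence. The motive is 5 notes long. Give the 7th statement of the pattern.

Unit = 5 notes; the statements start on C4, Bb3, Ab3, G3, moving down a 2nd each time.
Continuing the starts: F3 → Eb3 → D3.
From D3 the diatonic shape gives D3 C3 Ab2 F2 Bb2.

D3 C3 Ab2 F2 Bb2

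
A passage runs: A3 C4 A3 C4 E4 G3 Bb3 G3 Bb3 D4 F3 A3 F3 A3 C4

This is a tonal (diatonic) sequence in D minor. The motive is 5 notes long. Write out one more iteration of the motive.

Unit = 5 notes; the statements start on A3, G3, F3, moving down a 2nd each time.
Statement 4 starts on E3 and keeps the same diatonic contour: E3 G3 E3 G3 Bb3.

E3 G3 E3 G3 Bb3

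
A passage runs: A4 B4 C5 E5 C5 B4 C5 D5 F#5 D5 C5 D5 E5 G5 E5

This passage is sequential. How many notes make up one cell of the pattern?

5

There are 15 notes; a 5-note unit gives 3 cells:
A4 B4 C5 E5 C5 | B4 C5 D5 F#5 D5 | C5 D5 E5 G5 E5
Each cell is the previous one up a 2nd — so the unit is 5 notes.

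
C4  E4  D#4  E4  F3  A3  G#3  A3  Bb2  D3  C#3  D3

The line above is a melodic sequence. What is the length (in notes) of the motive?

4

12 notes total. Splitting into 3 groups of 4:
C4 E4 D#4 E4 | F3 A3 G#3 A3 | Bb2 D3 C#3 D3
Every group is a transposition down a 5th of the one before; no shorter unit works.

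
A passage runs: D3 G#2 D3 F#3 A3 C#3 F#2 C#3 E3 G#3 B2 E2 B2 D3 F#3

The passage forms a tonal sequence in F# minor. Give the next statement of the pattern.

The 5-note cells begin on D3, C#3, B2 — each down a 2nd from the last.
Statement 4 starts on A2 and keeps the same diatonic contour: A2 D2 A2 C#3 E3.

A2 D2 A2 C#3 E3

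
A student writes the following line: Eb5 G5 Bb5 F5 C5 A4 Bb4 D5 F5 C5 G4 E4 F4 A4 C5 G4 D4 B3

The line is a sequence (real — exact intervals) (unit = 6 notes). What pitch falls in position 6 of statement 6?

G#2

With 6-note cells, note 6 of each statement runs A4, E4, B3.
Extending down a 4th: F#3 → C#3 → G#2.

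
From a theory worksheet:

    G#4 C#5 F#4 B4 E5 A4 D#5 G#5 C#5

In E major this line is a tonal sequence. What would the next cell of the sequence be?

Unit = 3 notes; the statements start on G#4, B4, D#5, moving up a 3rd each time.
From F#5 the diatonic shape gives F#5 B5 E5.

F#5 B5 E5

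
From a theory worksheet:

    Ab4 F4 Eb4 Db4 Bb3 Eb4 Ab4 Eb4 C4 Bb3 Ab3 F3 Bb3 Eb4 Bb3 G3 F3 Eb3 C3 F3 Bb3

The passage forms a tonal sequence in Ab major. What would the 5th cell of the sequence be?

Taking 7-note groups, the heads are Ab4, Eb4, Bb3: the pattern moves down a 4th.
Continuing the starts: F3 → C3.
So cell 5 is C3 Ab2 G2 F2 Db2 G2 C3.

C3 Ab2 G2 F2 Db2 G2 C3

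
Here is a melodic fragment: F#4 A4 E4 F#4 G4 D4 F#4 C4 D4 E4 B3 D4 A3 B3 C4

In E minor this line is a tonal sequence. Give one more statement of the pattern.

G3 B3 F#3 G3 A3

With a 5-note motive the entries are F#4, D4, B3, each down a 3rd from the previous.
So cell 4 is G3 B3 F#3 G3 A3.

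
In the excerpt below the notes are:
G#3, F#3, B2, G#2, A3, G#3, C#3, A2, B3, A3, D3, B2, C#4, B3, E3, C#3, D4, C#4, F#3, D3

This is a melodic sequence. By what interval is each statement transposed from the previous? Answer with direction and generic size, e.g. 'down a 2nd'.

up a 2nd

Unit = 4 notes; the statements start on G#3, A3, B3, C#4, D4, moving up a 2nd each time.
G#3 to A3 is up a 2nd.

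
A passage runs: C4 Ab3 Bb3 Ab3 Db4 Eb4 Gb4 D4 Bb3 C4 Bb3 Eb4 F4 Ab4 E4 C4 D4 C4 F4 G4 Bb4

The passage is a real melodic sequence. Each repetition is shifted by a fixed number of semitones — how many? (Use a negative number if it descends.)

Unit = 7 notes; the statements start on C4, D4, E4, moving up a 2nd each time.
C4 to D4 spans +2 semitones.

2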